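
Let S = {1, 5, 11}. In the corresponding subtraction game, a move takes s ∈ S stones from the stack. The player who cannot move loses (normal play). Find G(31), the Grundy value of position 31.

G(0) = 0
G(1) = mex{0} = 1
G(2) = mex{1} = 0
G(3) = mex{0} = 1
G(4) = mex{1} = 0
G(5) = mex{0,0} = 1
G(6) = mex{1,1} = 0
G(7) = mex{0,0} = 1
G(8) = mex{1,1} = 0
G(9) = mex{0,0} = 1
G(10) = mex{1,1} = 0
G(11) = mex{0,0,0} = 1
G(12) = mex{1,1,1} = 0
G(13) = mex{0,0,0} = 1
G(14) = mex{1,1,1} = 0
G(15) = mex{0,0,0} = 1
G(16) = mex{1,1,1} = 0
G(17) = mex{0,0,0} = 1
G(18) = mex{1,1,1} = 0
G(19) = mex{0,0,0} = 1
G(20) = mex{1,1,1} = 0
G(21) = mex{0,0,0} = 1
G(22) = mex{1,1,1} = 0
G(23) = mex{0,0,0} = 1
G(24) = mex{1,1,1} = 0
G(25) = mex{0,0,0} = 1
G(26) = mex{1,1,1} = 0
G(27) = mex{0,0,0} = 1
G(28) = mex{1,1,1} = 0
G(29) = mex{0,0,0} = 1
G(30) = mex{1,1,1} = 0
G(31) = mex{0,0,0} = 1

1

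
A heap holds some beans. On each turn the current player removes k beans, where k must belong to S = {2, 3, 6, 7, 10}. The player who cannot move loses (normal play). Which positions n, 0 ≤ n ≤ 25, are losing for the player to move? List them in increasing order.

n :  0  1  2  3  4  5  6  7  8  9 10 11 12 13 14 15 16 17 18 19 20 21 22 23 24 25
G :  0  0  1  1  2  0  3  1  2  0  3  1  2  0  0  1  1  2  0  3  1  2  0  3  1  2
P-positions are exactly the n with G(n) = 0.

0, 1, 5, 9, 13, 14, 18, 22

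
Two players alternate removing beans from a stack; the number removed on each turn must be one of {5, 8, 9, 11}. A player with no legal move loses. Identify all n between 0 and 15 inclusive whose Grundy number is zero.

n :  0  1  2  3  4  5  6  7  8  9 10 11 12 13 14 15
G :  0  0  0  0  0  1  1  1  1  1  2  2  2  2  2  3
P-positions are exactly the n with G(n) = 0.

0, 1, 2, 3, 4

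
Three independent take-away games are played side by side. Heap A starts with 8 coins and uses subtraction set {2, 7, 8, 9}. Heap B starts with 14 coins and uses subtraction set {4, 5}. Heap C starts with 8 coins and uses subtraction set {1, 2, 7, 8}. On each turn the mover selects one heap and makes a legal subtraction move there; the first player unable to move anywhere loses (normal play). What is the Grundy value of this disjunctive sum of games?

Heap A, S = {2, 7, 8, 9}:
n : 0 1 2 3 4 5 6 7 8
G : 0 0 1 1 0 0 1 1 2
G_A(8) = 2.
Heap B, S = {4, 5}:
G(0) = 0
G(1) = mex{} = 0
G(2) = mex{} = 0
G(3) = mex{} = 0
G(4) = mex{0} = 1
G(5) = mex{0,0} = 1
G(6) = mex{0,0} = 1
G(7) = mex{0,0} = 1
G(8) = mex{1,0} = 2
G(9) = mex{1,1} = 0
G(10) = mex{1,1} = 0
G(11) = mex{1,1} = 0
G(12) = mex{2,1} = 0
G(13) = mex{0,2} = 1
G(14) = mex{0,0} = 1
G_B(14) = 1.
Heap C, S = {1, 2, 7, 8}:
G(0) = 0
G(1) = mex{0} = 1
G(2) = mex{1,0} = 2
G(3) = mex{2,1} = 0
G(4) = mex{0,2} = 1
G(5) = mex{1,0} = 2
G(6) = mex{2,1} = 0
G(7) = mex{0,2,0} = 1
G(8) = mex{1,0,1,0} = 2
G_C(8) = 2.
Combined Grundy value = 2 ⊕ 1 ⊕ 2 = 1.

1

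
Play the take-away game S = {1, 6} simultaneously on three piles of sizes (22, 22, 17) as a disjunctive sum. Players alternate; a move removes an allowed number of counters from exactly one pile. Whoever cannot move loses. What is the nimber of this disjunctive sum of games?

1

All piles use S = {1, 6}:
G(0) = 0
G(1) = mex{0} = 1
G(2) = mex{1} = 0
G(3) = mex{0} = 1
G(4) = mex{1} = 0
G(5) = mex{0} = 1
G(6) = mex{1,0} = 2
G(7) = mex{2,1} = 0
G(8) = mex{0,0} = 1
G(9) = mex{1,1} = 0
G(10) = mex{0,0} = 1
G(11) = mex{1,1} = 0
G(12) = mex{0,2} = 1
G(13) = mex{1,0} = 2
G(14) = mex{2,1} = 0
G(15) = mex{0,0} = 1
G(16) = mex{1,1} = 0
G(17) = mex{0,0} = 1
G(18) = mex{1,1} = 0
G(19) = mex{0,2} = 1
G(20) = mex{1,0} = 2
G(21) = mex{2,1} = 0
G(22) = mex{0,0} = 1
Pile A: G(22) = 1.
Pile B: G(22) = 1.
Pile C: G(17) = 1.
Combined Grundy value = 1 ⊕ 1 ⊕ 1 = 1.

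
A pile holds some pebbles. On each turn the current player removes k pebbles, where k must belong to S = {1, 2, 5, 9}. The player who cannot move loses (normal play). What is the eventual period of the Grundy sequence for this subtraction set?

n :  0  1  2  3  4  5  6  7  8  9 10 11 12 13 14 15 16 17 18 19 20 21
G :  0  1  2  0  1  2  0  1  2  3  0  1  2  0  1  2  0  1  2  3  0  1
G(n+10) = G(n) holds for n = 0,…,8 (a full window of length max(S) = 9), so the sequence is purely periodic with period 10.

10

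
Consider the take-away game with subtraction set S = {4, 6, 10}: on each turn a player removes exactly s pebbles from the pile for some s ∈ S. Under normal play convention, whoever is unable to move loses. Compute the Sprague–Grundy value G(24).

G(0) = 0
G(1) = mex{} = 0
G(2) = mex{} = 0
G(3) = mex{} = 0
G(4) = mex{0} = 1
G(5) = mex{0} = 1
G(6) = mex{0,0} = 1
G(7) = mex{0,0} = 1
G(8) = mex{1,0} = 2
G(9) = mex{1,0} = 2
G(10) = mex{1,1,0} = 2
G(11) = mex{1,1,0} = 2
G(12) = mex{2,1,0} = 3
G(13) = mex{2,1,0} = 3
G(14) = mex{2,2,1} = 0
G(15) = mex{2,2,1} = 0
G(16) = mex{3,2,1} = 0
G(17) = mex{3,2,1} = 0
G(18) = mex{0,3,2} = 1
G(19) = mex{0,3,2} = 1
G(20) = mex{0,0,2} = 1
G(21) = mex{0,0,2} = 1
G(22) = mex{1,0,3} = 2
G(23) = mex{1,0,3} = 2
G(24) = mex{1,1,0} = 2

2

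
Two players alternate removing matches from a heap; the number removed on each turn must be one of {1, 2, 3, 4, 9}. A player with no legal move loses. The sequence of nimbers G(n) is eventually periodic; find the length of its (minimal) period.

G(0) = 0
G(1) = mex{0} = 1
G(2) = mex{1,0} = 2
G(3) = mex{2,1,0} = 3
G(4) = mex{3,2,1,0} = 4
G(5) = mex{4,3,2,1} = 0
G(6) = mex{0,4,3,2} = 1
G(7) = mex{1,0,4,3} = 2
G(8) = mex{2,1,0,4} = 3
G(9) = mex{3,2,1,0,0} = 4
G(10) = mex{4,3,2,1,1} = 0
G(11) = mex{0,4,3,2,2} = 1
G(12) = mex{1,0,4,3,3} = 2
G(13) = mex{2,1,0,4,4} = 3
G(14) = mex{3,2,1,0,0} = 4
G(15) = mex{4,3,2,1,1} = 0
G(n+5) = G(n) holds for n = 0,…,8 (a full window of length max(S) = 9), so the sequence is purely periodic with period 5.

5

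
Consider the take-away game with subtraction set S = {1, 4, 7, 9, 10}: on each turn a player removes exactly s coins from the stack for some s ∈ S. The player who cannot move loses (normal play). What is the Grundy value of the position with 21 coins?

0

n :  0  1  2  3  4  5  6  7  8  9 10 11 12 13 14 15 16 17 18 19 20 21
G :  0  1  0  1  2  0  1  2  0  1  2  3  2  0  1  2  0  1  2  0  1  0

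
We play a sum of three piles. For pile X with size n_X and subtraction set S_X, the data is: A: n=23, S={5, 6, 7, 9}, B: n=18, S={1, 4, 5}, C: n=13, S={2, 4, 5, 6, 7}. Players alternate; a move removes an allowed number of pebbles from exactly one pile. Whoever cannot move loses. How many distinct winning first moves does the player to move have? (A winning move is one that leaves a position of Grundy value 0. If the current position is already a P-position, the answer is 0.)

2

Pile A, S = {5, 6, 7, 9}:
n :  0  1  2  3  4  5  6  7  8  9 10 11 12 13 14 15 16 17 18 19 20 21 22 23
G :  0  0  0  0  0  1  1  1  1  1  2  2  2  2  0  0  0  0  0  1  1  1  1  1
G_A(23) = 1.
Pile B, S = {1, 4, 5}:
n :  0  1  2  3  4  5  6  7  8  9 10 11 12 13 14 15 16 17 18
G :  0  1  0  1  2  3  2  3  0  1  0  1  2  3  2  3  0  1  0
G_B(18) = 0.
Pile C, S = {2, 4, 5, 6, 7}:
n :  0  1  2  3  4  5  6  7  8  9 10 11 12 13
G :  0  0  1  1  2  2  3  3  4  0  0  1  1  2
G_C(13) = 2.
Combined Grundy value = 1 ⊕ 0 ⊕ 2 = 3.
A winning move leaves total XOR = 0, i.e. changes one component's Grundy value g to g ⊕ X where X is the current total.
Pile A: need g' = 1⊕3 = 2. Options: 23−5→G=0, 23−6→G=0, 23−7→G=0, 23−9→G=0. Hits: 0.
Pile B: need g' = 0⊕3 = 3. Options: 18−1→G=1, 18−4→G=2, 18−5→G=3. Hits: 1.
Pile C: need g' = 2⊕3 = 1. Options: 13−2→G=1, 13−4→G=0, 13−5→G=4, 13−6→G=3, 13−7→G=3. Hits: 1.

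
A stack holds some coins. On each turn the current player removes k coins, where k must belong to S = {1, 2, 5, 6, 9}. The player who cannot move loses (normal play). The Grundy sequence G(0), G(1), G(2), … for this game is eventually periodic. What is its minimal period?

7

n :  0  1  2  3  4  5  6  7  8  9 10 11 12 13 14 15 16 17
G :  0  1  2  0  1  2  3  0  1  2  0  1  2  3  0  1  2  0
G(n+7) = G(n) holds for n = 0,…,8 (a full window of length max(S) = 9), so the sequence is purely periodic with period 7.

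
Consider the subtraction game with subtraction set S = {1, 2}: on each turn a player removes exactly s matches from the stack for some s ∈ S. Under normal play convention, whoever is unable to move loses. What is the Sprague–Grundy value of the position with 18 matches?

G(0) = 0
G(1) = mex{0} = 1
G(2) = mex{1,0} = 2
G(3) = mex{2,1} = 0
G(4) = mex{0,2} = 1
G(5) = mex{1,0} = 2
G(6) = mex{2,1} = 0
G(7) = mex{0,2} = 1
G(8) = mex{1,0} = 2
G(9) = mex{2,1} = 0
G(10) = mex{0,2} = 1
G(11) = mex{1,0} = 2
G(12) = mex{2,1} = 0
G(13) = mex{0,2} = 1
G(14) = mex{1,0} = 2
G(15) = mex{2,1} = 0
G(16) = mex{0,2} = 1
G(17) = mex{1,0} = 2
G(18) = mex{2,1} = 0

0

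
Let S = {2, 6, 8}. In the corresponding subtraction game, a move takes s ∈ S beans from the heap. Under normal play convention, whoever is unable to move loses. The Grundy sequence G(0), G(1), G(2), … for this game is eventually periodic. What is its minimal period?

14

n :  0  1  2  3  4  5  6  7  8  9 10 11 12 13 14 15 16 17 18 19 20 21 22 23 24 25 26 27 28 29
G :  0  0  1  1  0  0  1  1  2  2  3  3  2  2  0  0  1  1  0  0  1  1  2  2  3  3  2  2  0  0
G(n+14) = G(n) holds for n = 0,…,7 (a full window of length max(S) = 8), so the sequence is purely periodic with period 14.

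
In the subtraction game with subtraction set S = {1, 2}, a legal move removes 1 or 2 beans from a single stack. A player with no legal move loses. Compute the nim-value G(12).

0

n :  0  1  2  3  4  5  6  7  8  9 10 11 12
G :  0  1  2  0  1  2  0  1  2  0  1  2  0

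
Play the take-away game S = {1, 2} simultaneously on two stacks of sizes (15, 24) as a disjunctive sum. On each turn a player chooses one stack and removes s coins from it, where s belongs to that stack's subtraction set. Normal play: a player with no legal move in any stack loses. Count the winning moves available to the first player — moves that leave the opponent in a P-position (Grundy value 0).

All stacks use S = {1, 2}:
n :  0  1  2  3  4  5  6  7  8  9 10 11 12 13 14 15 16 17 18 19 20 21 22 23 24
G :  0  1  2  0  1  2  0  1  2  0  1  2  0  1  2  0  1  2  0  1  2  0  1  2  0
Stack A: G(15) = 0.
Stack B: G(24) = 0.
Combined Grundy value = 0 ⊕ 0 = 0.
A winning move leaves total XOR = 0, i.e. changes one component's Grundy value g to g ⊕ X where X is the current total.
Stack A: target g' = 0⊕0 = 0, but every legal move changes the Grundy value (mex property), so 0 moves.
Stack B: target g' = 0⊕0 = 0, but every legal move changes the Grundy value (mex property), so 0 moves.

0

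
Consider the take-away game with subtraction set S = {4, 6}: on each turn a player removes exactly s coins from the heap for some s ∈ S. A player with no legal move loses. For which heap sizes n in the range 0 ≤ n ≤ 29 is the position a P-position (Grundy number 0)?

0, 1, 2, 3, 10, 11, 12, 13, 20, 21, 22, 23

G(0) = 0
G(1) = mex{} = 0
G(2) = mex{} = 0
G(3) = mex{} = 0
G(4) = mex{0} = 1
G(5) = mex{0} = 1
G(6) = mex{0,0} = 1
G(7) = mex{0,0} = 1
G(8) = mex{1,0} = 2
G(9) = mex{1,0} = 2
G(10) = mex{1,1} = 0
G(11) = mex{1,1} = 0
G(12) = mex{2,1} = 0
G(13) = mex{2,1} = 0
G(14) = mex{0,2} = 1
G(15) = mex{0,2} = 1
G(16) = mex{0,0} = 1
G(17) = mex{0,0} = 1
G(18) = mex{1,0} = 2
G(19) = mex{1,0} = 2
G(20) = mex{1,1} = 0
G(21) = mex{1,1} = 0
G(22) = mex{2,1} = 0
G(23) = mex{2,1} = 0
G(24) = mex{0,2} = 1
G(25) = mex{0,2} = 1
G(26) = mex{0,0} = 1
G(27) = mex{0,0} = 1
G(28) = mex{1,0} = 2
G(29) = mex{1,0} = 2
P-positions are exactly the n with G(n) = 0.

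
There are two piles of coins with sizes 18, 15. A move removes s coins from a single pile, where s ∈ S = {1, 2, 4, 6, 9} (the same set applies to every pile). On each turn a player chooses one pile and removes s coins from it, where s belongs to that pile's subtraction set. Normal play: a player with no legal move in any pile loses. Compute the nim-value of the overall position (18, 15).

All piles use S = {1, 2, 4, 6, 9}:
G(0) = 0
G(1) = mex{0} = 1
G(2) = mex{1,0} = 2
G(3) = mex{2,1} = 0
G(4) = mex{0,2,0} = 1
G(5) = mex{1,0,1} = 2
G(6) = mex{2,1,2,0} = 3
G(7) = mex{3,2,0,1} = 4
G(8) = mex{4,3,1,2} = 0
G(9) = mex{0,4,2,0,0} = 1
G(10) = mex{1,0,3,1,1} = 2
G(11) = mex{2,1,4,2,2} = 0
G(12) = mex{0,2,0,3,0} = 1
G(13) = mex{1,0,1,4,1} = 2
G(14) = mex{2,1,2,0,2} = 3
G(15) = mex{3,2,0,1,3} = 4
G(16) = mex{4,3,1,2,4} = 0
G(17) = mex{0,4,2,0,0} = 1
G(18) = mex{1,0,3,1,1} = 2
Pile A: G(18) = 2.
Pile B: G(15) = 4.
Combined Grundy value = 2 ⊕ 4 = 6.

6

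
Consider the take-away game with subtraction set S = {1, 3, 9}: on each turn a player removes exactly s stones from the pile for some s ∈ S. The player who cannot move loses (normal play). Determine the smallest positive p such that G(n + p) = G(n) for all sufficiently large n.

2

n :  0  1  2  3  4  5  6  7  8  9 10 11 12 13 14
G :  0  1  0  1  0  1  0  1  0  1  0  1  0  1  0
G(n+2) = G(n) holds for n = 0,…,8 (a full window of length max(S) = 9), so the sequence is purely periodic with period 2.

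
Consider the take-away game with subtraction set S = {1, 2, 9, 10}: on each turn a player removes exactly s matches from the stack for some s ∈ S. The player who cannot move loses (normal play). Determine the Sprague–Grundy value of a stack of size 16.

2

n :  0  1  2  3  4  5  6  7  8  9 10 11 12 13 14 15 16
G :  0  1  2  0  1  2  0  1  2  3  4  0  1  2  0  1  2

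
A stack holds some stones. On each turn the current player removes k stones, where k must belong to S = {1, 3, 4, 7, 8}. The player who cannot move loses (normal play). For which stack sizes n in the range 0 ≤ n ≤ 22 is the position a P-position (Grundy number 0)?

0, 2, 11, 13, 22

G(0) = 0
G(1) = mex{0} = 1
G(2) = mex{1} = 0
G(3) = mex{0,0} = 1
G(4) = mex{1,1,0} = 2
G(5) = mex{2,0,1} = 3
G(6) = mex{3,1,0} = 2
G(7) = mex{2,2,1,0} = 3
G(8) = mex{3,3,2,1,0} = 4
G(9) = mex{4,2,3,0,1} = 5
G(10) = mex{5,3,2,1,0} = 4
G(11) = mex{4,4,3,2,1} = 0
G(12) = mex{0,5,4,3,2} = 1
G(13) = mex{1,4,5,2,3} = 0
G(14) = mex{0,0,4,3,2} = 1
G(15) = mex{1,1,0,4,3} = 2
G(16) = mex{2,0,1,5,4} = 3
G(17) = mex{3,1,0,4,5} = 2
G(18) = mex{2,2,1,0,4} = 3
G(19) = mex{3,3,2,1,0} = 4
G(20) = mex{4,2,3,0,1} = 5
G(21) = mex{5,3,2,1,0} = 4
G(22) = mex{4,4,3,2,1} = 0
P-positions are exactly the n with G(n) = 0.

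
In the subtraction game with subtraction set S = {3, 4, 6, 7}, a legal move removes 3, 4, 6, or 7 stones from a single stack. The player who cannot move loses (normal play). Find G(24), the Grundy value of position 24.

1

n :  0  1  2  3  4  5  6  7  8  9 10 11 12 13 14 15 16 17 18 19 20 21 22 23 24
G :  0  0  0  1  1  1  2  2  2  3  0  0  0  1  1  1  2  2  2  3  0  0  0  1  1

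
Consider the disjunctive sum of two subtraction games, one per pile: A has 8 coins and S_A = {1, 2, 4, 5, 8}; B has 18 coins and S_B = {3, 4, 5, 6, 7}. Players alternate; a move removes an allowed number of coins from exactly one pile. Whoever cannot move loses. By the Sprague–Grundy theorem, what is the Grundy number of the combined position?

Pile A, S = {1, 2, 4, 5, 8}:
G(0) = 0
G(1) = mex{0} = 1
G(2) = mex{1,0} = 2
G(3) = mex{2,1} = 0
G(4) = mex{0,2,0} = 1
G(5) = mex{1,0,1,0} = 2
G(6) = mex{2,1,2,1} = 0
G(7) = mex{0,2,0,2} = 1
G(8) = mex{1,0,1,0,0} = 2
G_A(8) = 2.
Pile B, S = {3, 4, 5, 6, 7}:
G(0) = 0
G(1) = mex{} = 0
G(2) = mex{} = 0
G(3) = mex{0} = 1
G(4) = mex{0,0} = 1
G(5) = mex{0,0,0} = 1
G(6) = mex{1,0,0,0} = 2
G(7) = mex{1,1,0,0,0} = 2
G(8) = mex{1,1,1,0,0} = 2
G(9) = mex{2,1,1,1,0} = 3
G(10) = mex{2,2,1,1,1} = 0
G(11) = mex{2,2,2,1,1} = 0
G(12) = mex{3,2,2,2,1} = 0
G(13) = mex{0,3,2,2,2} = 1
G(14) = mex{0,0,3,2,2} = 1
G(15) = mex{0,0,0,3,2} = 1
G(16) = mex{1,0,0,0,3} = 2
G(17) = mex{1,1,0,0,0} = 2
G(18) = mex{1,1,1,0,0} = 2
G_B(18) = 2.
Combined Grundy value = 2 ⊕ 2 = 0.

0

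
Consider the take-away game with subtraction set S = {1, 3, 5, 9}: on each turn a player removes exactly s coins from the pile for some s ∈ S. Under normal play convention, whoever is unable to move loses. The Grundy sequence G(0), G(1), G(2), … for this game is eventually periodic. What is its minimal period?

2

n :  0  1  2  3  4  5  6  7  8  9 10 11 12 13 14
G :  0  1  0  1  0  1  0  1  0  1  0  1  0  1  0
G(n+2) = G(n) holds for n = 0,…,8 (a full window of length max(S) = 9), so the sequence is purely periodic with period 2.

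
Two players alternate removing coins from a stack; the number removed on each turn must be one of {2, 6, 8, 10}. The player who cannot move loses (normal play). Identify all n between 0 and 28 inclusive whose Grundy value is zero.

G(0) = 0
G(1) = mex{} = 0
G(2) = mex{0} = 1
G(3) = mex{0} = 1
G(4) = mex{1} = 0
G(5) = mex{1} = 0
G(6) = mex{0,0} = 1
G(7) = mex{0,0} = 1
G(8) = mex{1,1,0} = 2
G(9) = mex{1,1,0} = 2
G(10) = mex{2,0,1,0} = 3
G(11) = mex{2,0,1,0} = 3
G(12) = mex{3,1,0,1} = 2
G(13) = mex{3,1,0,1} = 2
G(14) = mex{2,2,1,0} = 3
G(15) = mex{2,2,1,0} = 3
G(16) = mex{3,3,2,1} = 0
G(17) = mex{3,3,2,1} = 0
G(18) = mex{0,2,3,2} = 1
G(19) = mex{0,2,3,2} = 1
G(20) = mex{1,3,2,3} = 0
G(21) = mex{1,3,2,3} = 0
G(22) = mex{0,0,3,2} = 1
G(23) = mex{0,0,3,2} = 1
G(24) = mex{1,1,0,3} = 2
G(25) = mex{1,1,0,3} = 2
G(26) = mex{2,0,1,0} = 3
G(27) = mex{2,0,1,0} = 3
G(28) = mex{3,1,0,1} = 2
P-positions are exactly the n with G(n) = 0.

0, 1, 4, 5, 16, 17, 20, 21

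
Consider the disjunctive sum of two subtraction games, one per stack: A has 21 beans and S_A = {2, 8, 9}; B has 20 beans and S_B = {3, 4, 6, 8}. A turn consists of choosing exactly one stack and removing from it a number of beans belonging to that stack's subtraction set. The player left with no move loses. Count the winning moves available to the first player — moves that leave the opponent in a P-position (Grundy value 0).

Stack A, S = {2, 8, 9}:
G(0) = 0
G(1) = mex{} = 0
G(2) = mex{0} = 1
G(3) = mex{0} = 1
G(4) = mex{1} = 0
G(5) = mex{1} = 0
G(6) = mex{0} = 1
G(7) = mex{0} = 1
G(8) = mex{1,0} = 2
G(9) = mex{1,0,0} = 2
G(10) = mex{2,1,0} = 3
G(11) = mex{2,1,1} = 0
G(12) = mex{3,0,1} = 2
G(13) = mex{0,0,0} = 1
G(14) = mex{2,1,0} = 3
G(15) = mex{1,1,1} = 0
G(16) = mex{3,2,1} = 0
G(17) = mex{0,2,2} = 1
G(18) = mex{0,3,2} = 1
G(19) = mex{1,0,3} = 2
G(20) = mex{1,2,0} = 3
G(21) = mex{2,1,2} = 0
G_A(21) = 0.
Stack B, S = {3, 4, 6, 8}:
G(0) = 0
G(1) = mex{} = 0
G(2) = mex{} = 0
G(3) = mex{0} = 1
G(4) = mex{0,0} = 1
G(5) = mex{0,0} = 1
G(6) = mex{1,0,0} = 2
G(7) = mex{1,1,0} = 2
G(8) = mex{1,1,0,0} = 2
G(9) = mex{2,1,1,0} = 3
G(10) = mex{2,2,1,0} = 3
G(11) = mex{2,2,1,1} = 0
G(12) = mex{3,2,2,1} = 0
G(13) = mex{3,3,2,1} = 0
G(14) = mex{0,3,2,2} = 1
G(15) = mex{0,0,3,2} = 1
G(16) = mex{0,0,3,2} = 1
G(17) = mex{1,0,0,3} = 2
G(18) = mex{1,1,0,3} = 2
G(19) = mex{1,1,0,0} = 2
G(20) = mex{2,1,1,0} = 3
G_B(20) = 3.
Combined Grundy value = 0 ⊕ 3 = 3.
A winning move leaves total XOR = 0, i.e. changes one component's Grundy value g to g ⊕ X where X is the current total.
Stack A: need g' = 0⊕3 = 3. Options: 21−2→G=2, 21−8→G=1, 21−9→G=2. Hits: 0.
Stack B: need g' = 3⊕3 = 0. Options: 20−3→G=2, 20−4→G=1, 20−6→G=1, 20−8→G=0. Hits: 1.

1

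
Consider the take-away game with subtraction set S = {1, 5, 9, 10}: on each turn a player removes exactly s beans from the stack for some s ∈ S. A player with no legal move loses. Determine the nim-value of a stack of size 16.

G(0) = 0
G(1) = mex{0} = 1
G(2) = mex{1} = 0
G(3) = mex{0} = 1
G(4) = mex{1} = 0
G(5) = mex{0,0} = 1
G(6) = mex{1,1} = 0
G(7) = mex{0,0} = 1
G(8) = mex{1,1} = 0
G(9) = mex{0,0,0} = 1
G(10) = mex{1,1,1,0} = 2
G(11) = mex{2,0,0,1} = 3
G(12) = mex{3,1,1,0} = 2
G(13) = mex{2,0,0,1} = 3
G(14) = mex{3,1,1,0} = 2
G(15) = mex{2,2,0,1} = 3
G(16) = mex{3,3,1,0} = 2

2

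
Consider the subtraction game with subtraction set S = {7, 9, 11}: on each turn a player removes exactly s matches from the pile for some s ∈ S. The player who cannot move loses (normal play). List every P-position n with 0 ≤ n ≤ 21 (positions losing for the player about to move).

0, 1, 2, 3, 4, 5, 6, 18, 19, 20, 21

n :  0  1  2  3  4  5  6  7  8  9 10 11 12 13 14 15 16 17 18 19 20 21
G :  0  0  0  0  0  0  0  1  1  1  1  1  1  1  2  2  2  2  0  0  0  0
P-positions are exactly the n with G(n) = 0.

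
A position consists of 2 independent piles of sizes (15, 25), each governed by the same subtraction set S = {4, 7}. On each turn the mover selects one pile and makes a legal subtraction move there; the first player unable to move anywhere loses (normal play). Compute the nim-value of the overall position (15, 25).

1

All piles use S = {4, 7}:
n :  0  1  2  3  4  5  6  7  8  9 10 11 12 13 14 15 16 17 18 19 20 21 22 23 24 25
G :  0  0  0  0  1  1  1  1  2  2  2  0  0  0  0  1  1  1  1  2  2  2  0  0  0  0
Pile A: G(15) = 1.
Pile B: G(25) = 0.
Combined Grundy value = 1 ⊕ 0 = 1.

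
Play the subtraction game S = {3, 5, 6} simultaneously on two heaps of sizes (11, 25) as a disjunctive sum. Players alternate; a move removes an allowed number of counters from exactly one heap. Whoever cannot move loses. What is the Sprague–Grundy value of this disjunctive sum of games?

2

All heaps use S = {3, 5, 6}:
G(0) = 0
G(1) = mex{} = 0
G(2) = mex{} = 0
G(3) = mex{0} = 1
G(4) = mex{0} = 1
G(5) = mex{0,0} = 1
G(6) = mex{1,0,0} = 2
G(7) = mex{1,0,0} = 2
G(8) = mex{1,1,0} = 2
G(9) = mex{2,1,1} = 0
G(10) = mex{2,1,1} = 0
G(11) = mex{2,2,1} = 0
G(12) = mex{0,2,2} = 1
G(13) = mex{0,2,2} = 1
G(14) = mex{0,0,2} = 1
G(15) = mex{1,0,0} = 2
G(16) = mex{1,0,0} = 2
G(17) = mex{1,1,0} = 2
G(18) = mex{2,1,1} = 0
G(19) = mex{2,1,1} = 0
G(20) = mex{2,2,1} = 0
G(21) = mex{0,2,2} = 1
G(22) = mex{0,2,2} = 1
G(23) = mex{0,0,2} = 1
G(24) = mex{1,0,0} = 2
G(25) = mex{1,0,0} = 2
Heap A: G(11) = 0.
Heap B: G(25) = 2.
Combined Grundy value = 0 ⊕ 2 = 2.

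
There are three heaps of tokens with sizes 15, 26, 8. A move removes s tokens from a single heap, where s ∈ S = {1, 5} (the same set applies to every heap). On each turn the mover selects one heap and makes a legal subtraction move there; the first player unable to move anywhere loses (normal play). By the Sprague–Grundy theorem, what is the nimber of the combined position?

1

All heaps use S = {1, 5}:
n :  0  1  2  3  4  5  6  7  8  9 10 11 12 13 14 15 16 17 18 19 20 21 22 23 24 25 26
G :  0  1  0  1  0  1  0  1  0  1  0  1  0  1  0  1  0  1  0  1  0  1  0  1  0  1  0
Heap A: G(15) = 1.
Heap B: G(26) = 0.
Heap C: G(8) = 0.
Combined Grundy value = 1 ⊕ 0 ⊕ 0 = 1.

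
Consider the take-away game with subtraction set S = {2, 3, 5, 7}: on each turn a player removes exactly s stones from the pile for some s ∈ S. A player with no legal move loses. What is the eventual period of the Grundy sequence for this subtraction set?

9

n :  0  1  2  3  4  5  6  7  8  9 10 11 12 13 14 15 16 17 18 19
G :  0  0  1  1  2  2  3  3  4  0  0  1  1  2  2  3  3  4  0  0
G(n+9) = G(n) holds for n = 0,…,6 (a full window of length max(S) = 7), so the sequence is purely periodic with period 9.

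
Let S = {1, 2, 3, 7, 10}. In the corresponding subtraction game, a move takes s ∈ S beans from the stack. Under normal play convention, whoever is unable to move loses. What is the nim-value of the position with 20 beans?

0

G(0) = 0
G(1) = mex{0} = 1
G(2) = mex{1,0} = 2
G(3) = mex{2,1,0} = 3
G(4) = mex{3,2,1} = 0
G(5) = mex{0,3,2} = 1
G(6) = mex{1,0,3} = 2
G(7) = mex{2,1,0,0} = 3
G(8) = mex{3,2,1,1} = 0
G(9) = mex{0,3,2,2} = 1
G(10) = mex{1,0,3,3,0} = 2
G(11) = mex{2,1,0,0,1} = 3
G(12) = mex{3,2,1,1,2} = 0
G(13) = mex{0,3,2,2,3} = 1
G(14) = mex{1,0,3,3,0} = 2
G(15) = mex{2,1,0,0,1} = 3
G(16) = mex{3,2,1,1,2} = 0
G(17) = mex{0,3,2,2,3} = 1
G(18) = mex{1,0,3,3,0} = 2
G(19) = mex{2,1,0,0,1} = 3
G(20) = mex{3,2,1,1,2} = 0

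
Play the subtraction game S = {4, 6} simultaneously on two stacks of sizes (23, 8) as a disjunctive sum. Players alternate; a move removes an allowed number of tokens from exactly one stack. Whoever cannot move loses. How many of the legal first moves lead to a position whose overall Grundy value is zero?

All stacks use S = {4, 6}:
G(0) = 0
G(1) = mex{} = 0
G(2) = mex{} = 0
G(3) = mex{} = 0
G(4) = mex{0} = 1
G(5) = mex{0} = 1
G(6) = mex{0,0} = 1
G(7) = mex{0,0} = 1
G(8) = mex{1,0} = 2
G(9) = mex{1,0} = 2
G(10) = mex{1,1} = 0
G(11) = mex{1,1} = 0
G(12) = mex{2,1} = 0
G(13) = mex{2,1} = 0
G(14) = mex{0,2} = 1
G(15) = mex{0,2} = 1
G(16) = mex{0,0} = 1
G(17) = mex{0,0} = 1
G(18) = mex{1,0} = 2
G(19) = mex{1,0} = 2
G(20) = mex{1,1} = 0
G(21) = mex{1,1} = 0
G(22) = mex{2,1} = 0
G(23) = mex{2,1} = 0
Stack A: G(23) = 0.
Stack B: G(8) = 2.
Combined Grundy value = 0 ⊕ 2 = 2.
A winning move leaves total XOR = 0, i.e. changes one component's Grundy value g to g ⊕ X where X is the current total.
Stack A: need g' = 0⊕2 = 2. Options: 23−4→G=2, 23−6→G=1. Hits: 1.
Stack B: need g' = 2⊕2 = 0. Options: 8−4→G=1, 8−6→G=0. Hits: 1.

2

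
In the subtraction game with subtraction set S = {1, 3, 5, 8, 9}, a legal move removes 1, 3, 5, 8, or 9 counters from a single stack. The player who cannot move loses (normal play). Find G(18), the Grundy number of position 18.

n :  0  1  2  3  4  5  6  7  8  9 10 11 12 13 14 15 16 17 18
G :  0  1  0  1  0  1  0  1  2  3  2  3  2  3  2  3  0  1  0

0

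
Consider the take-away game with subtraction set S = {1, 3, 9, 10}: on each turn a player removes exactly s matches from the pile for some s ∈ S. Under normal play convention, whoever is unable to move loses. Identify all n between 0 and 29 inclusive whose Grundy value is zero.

G(0) = 0
G(1) = mex{0} = 1
G(2) = mex{1} = 0
G(3) = mex{0,0} = 1
G(4) = mex{1,1} = 0
G(5) = mex{0,0} = 1
G(6) = mex{1,1} = 0
G(7) = mex{0,0} = 1
G(8) = mex{1,1} = 0
G(9) = mex{0,0,0} = 1
G(10) = mex{1,1,1,0} = 2
G(11) = mex{2,0,0,1} = 3
G(12) = mex{3,1,1,0} = 2
G(13) = mex{2,2,0,1} = 3
G(14) = mex{3,3,1,0} = 2
G(15) = mex{2,2,0,1} = 3
G(16) = mex{3,3,1,0} = 2
G(17) = mex{2,2,0,1} = 3
G(18) = mex{3,3,1,0} = 2
G(19) = mex{2,2,2,1} = 0
G(20) = mex{0,3,3,2} = 1
G(21) = mex{1,2,2,3} = 0
G(22) = mex{0,0,3,2} = 1
G(23) = mex{1,1,2,3} = 0
G(24) = mex{0,0,3,2} = 1
G(25) = mex{1,1,2,3} = 0
G(26) = mex{0,0,3,2} = 1
G(27) = mex{1,1,2,3} = 0
G(28) = mex{0,0,0,2} = 1
G(29) = mex{1,1,1,0} = 2
P-positions are exactly the n with G(n) = 0.

0, 2, 4, 6, 8, 19, 21, 23, 25, 27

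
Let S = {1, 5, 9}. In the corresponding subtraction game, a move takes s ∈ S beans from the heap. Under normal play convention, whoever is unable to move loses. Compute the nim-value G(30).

G(0) = 0
G(1) = mex{0} = 1
G(2) = mex{1} = 0
G(3) = mex{0} = 1
G(4) = mex{1} = 0
G(5) = mex{0,0} = 1
G(6) = mex{1,1} = 0
G(7) = mex{0,0} = 1
G(8) = mex{1,1} = 0
G(9) = mex{0,0,0} = 1
G(10) = mex{1,1,1} = 0
G(11) = mex{0,0,0} = 1
G(12) = mex{1,1,1} = 0
G(13) = mex{0,0,0} = 1
G(14) = mex{1,1,1} = 0
G(15) = mex{0,0,0} = 1
G(16) = mex{1,1,1} = 0
G(17) = mex{0,0,0} = 1
G(18) = mex{1,1,1} = 0
G(19) = mex{0,0,0} = 1
G(20) = mex{1,1,1} = 0
G(21) = mex{0,0,0} = 1
G(22) = mex{1,1,1} = 0
G(23) = mex{0,0,0} = 1
G(24) = mex{1,1,1} = 0
G(25) = mex{0,0,0} = 1
G(26) = mex{1,1,1} = 0
G(27) = mex{0,0,0} = 1
G(28) = mex{1,1,1} = 0
G(29) = mex{0,0,0} = 1
G(30) = mex{1,1,1} = 0

0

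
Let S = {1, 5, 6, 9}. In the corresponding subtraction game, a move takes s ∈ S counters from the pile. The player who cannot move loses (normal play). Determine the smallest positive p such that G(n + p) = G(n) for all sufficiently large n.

12

n :  0  1  2  3  4  5  6  7  8  9 10 11 12 13 14 15 16 17 18 19 20 21 22 23 24 25
G :  0  1  0  1  0  1  2  3  2  3  2  3  0  1  0  1  0  1  2  3  2  3  2  3  0  1
G(n+12) = G(n) holds for n = 0,…,8 (a full window of length max(S) = 9), so the sequence is purely periodic with period 12.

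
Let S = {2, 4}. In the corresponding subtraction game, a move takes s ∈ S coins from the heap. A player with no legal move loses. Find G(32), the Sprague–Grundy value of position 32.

1

G(0) = 0
G(1) = mex{} = 0
G(2) = mex{0} = 1
G(3) = mex{0} = 1
G(4) = mex{1,0} = 2
G(5) = mex{1,0} = 2
G(6) = mex{2,1} = 0
G(7) = mex{2,1} = 0
G(8) = mex{0,2} = 1
G(9) = mex{0,2} = 1
G(10) = mex{1,0} = 2
G(11) = mex{1,0} = 2
G(12) = mex{2,1} = 0
G(13) = mex{2,1} = 0
G(14) = mex{0,2} = 1
G(15) = mex{0,2} = 1
G(16) = mex{1,0} = 2
G(17) = mex{1,0} = 2
G(18) = mex{2,1} = 0
G(19) = mex{2,1} = 0
G(20) = mex{0,2} = 1
G(21) = mex{0,2} = 1
G(22) = mex{1,0} = 2
G(23) = mex{1,0} = 2
G(24) = mex{2,1} = 0
G(25) = mex{2,1} = 0
G(26) = mex{0,2} = 1
G(27) = mex{0,2} = 1
G(28) = mex{1,0} = 2
G(29) = mex{1,0} = 2
G(30) = mex{2,1} = 0
G(31) = mex{2,1} = 0
G(32) = mex{0,2} = 1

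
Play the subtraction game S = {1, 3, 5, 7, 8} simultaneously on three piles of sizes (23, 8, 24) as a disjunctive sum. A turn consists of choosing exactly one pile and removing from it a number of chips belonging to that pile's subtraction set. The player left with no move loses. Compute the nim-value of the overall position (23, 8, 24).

3

All piles use S = {1, 3, 5, 7, 8}:
n :  0  1  2  3  4  5  6  7  8  9 10 11 12 13 14 15 16 17 18 19 20 21 22 23 24
G :  0  1  0  1  0  1  0  1  2  3  2  3  2  3  2  0  1  0  1  0  1  0  1  2  3
Pile A: G(23) = 2.
Pile B: G(8) = 2.
Pile C: G(24) = 3.
Combined Grundy value = 2 ⊕ 2 ⊕ 3 = 3.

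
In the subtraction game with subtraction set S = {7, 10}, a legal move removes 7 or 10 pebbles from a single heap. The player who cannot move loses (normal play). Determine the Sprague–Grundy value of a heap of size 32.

2

n :  0  1  2  3  4  5  6  7  8  9 10 11 12 13 14 15 16 17 18 19 20 21 22 23 24 25 26 27 28 29 30 31 32
G :  0  0  0  0  0  0  0  1  1  1  1  1  1  1  2  2  2  0  0  0  0  0  0  0  1  1  1  1  1  1  1  2  2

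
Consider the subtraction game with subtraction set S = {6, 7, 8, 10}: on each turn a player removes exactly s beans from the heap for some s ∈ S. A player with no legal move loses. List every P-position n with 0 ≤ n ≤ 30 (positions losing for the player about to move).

n :  0  1  2  3  4  5  6  7  8  9 10 11 12 13 14 15 16 17 18 19 20 21 22 23 24 25 26 27 28 29 30
G :  0  0  0  0  0  0  1  1  1  1  1  1  2  2  2  2  0  0  0  0  0  0  1  1  1  1  1  1  2  2  2
P-positions are exactly the n with G(n) = 0.

0, 1, 2, 3, 4, 5, 16, 17, 18, 19, 20, 21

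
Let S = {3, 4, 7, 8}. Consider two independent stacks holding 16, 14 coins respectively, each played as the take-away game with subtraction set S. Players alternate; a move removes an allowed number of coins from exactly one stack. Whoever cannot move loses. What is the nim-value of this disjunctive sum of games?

0

All stacks use S = {3, 4, 7, 8}:
n :  0  1  2  3  4  5  6  7  8  9 10 11 12 13 14 15 16
G :  0  0  0  1  1  1  2  2  2  3  3  0  0  0  1  1  1
Stack A: G(16) = 1.
Stack B: G(14) = 1.
Combined Grundy value = 1 ⊕ 1 = 0.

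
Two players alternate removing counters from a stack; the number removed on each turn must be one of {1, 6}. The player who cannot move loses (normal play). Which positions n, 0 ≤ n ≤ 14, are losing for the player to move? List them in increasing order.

0, 2, 4, 7, 9, 11, 14

n :  0  1  2  3  4  5  6  7  8  9 10 11 12 13 14
G :  0  1  0  1  0  1  2  0  1  0  1  0  1  2  0
P-positions are exactly the n with G(n) = 0.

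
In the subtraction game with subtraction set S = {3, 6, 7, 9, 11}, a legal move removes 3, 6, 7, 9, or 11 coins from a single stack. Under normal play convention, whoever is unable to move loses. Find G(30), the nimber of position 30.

G(0) = 0
G(1) = mex{} = 0
G(2) = mex{} = 0
G(3) = mex{0} = 1
G(4) = mex{0} = 1
G(5) = mex{0} = 1
G(6) = mex{1,0} = 2
G(7) = mex{1,0,0} = 2
G(8) = mex{1,0,0} = 2
G(9) = mex{2,1,0,0} = 3
G(10) = mex{2,1,1,0} = 3
G(11) = mex{2,1,1,0,0} = 3
G(12) = mex{3,2,1,1,0} = 4
G(13) = mex{3,2,2,1,0} = 4
G(14) = mex{3,2,2,1,1} = 0
G(15) = mex{4,3,2,2,1} = 0
G(16) = mex{4,3,3,2,1} = 0
G(17) = mex{0,3,3,2,2} = 1
G(18) = mex{0,4,3,3,2} = 1
G(19) = mex{0,4,4,3,2} = 1
G(20) = mex{1,0,4,3,3} = 2
G(21) = mex{1,0,0,4,3} = 2
G(22) = mex{1,0,0,4,3} = 2
G(23) = mex{2,1,0,0,4} = 3
G(24) = mex{2,1,1,0,4} = 3
G(25) = mex{2,1,1,0,0} = 3
G(26) = mex{3,2,1,1,0} = 4
G(27) = mex{3,2,2,1,0} = 4
G(28) = mex{3,2,2,1,1} = 0
G(29) = mex{4,3,2,2,1} = 0
G(30) = mex{4,3,3,2,1} = 0

0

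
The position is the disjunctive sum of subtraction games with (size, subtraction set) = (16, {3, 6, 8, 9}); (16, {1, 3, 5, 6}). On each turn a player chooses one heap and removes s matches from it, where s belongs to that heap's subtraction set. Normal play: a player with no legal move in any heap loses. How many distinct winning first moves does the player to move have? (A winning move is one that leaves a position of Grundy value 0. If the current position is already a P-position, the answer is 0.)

0

Heap A, S = {3, 6, 8, 9}:
n :  0  1  2  3  4  5  6  7  8  9 10 11 12 13 14 15 16
G :  0  0  0  1  1  1  2  2  2  3  3  3  0  0  0  1  1
G_A(16) = 1.
Heap B, S = {1, 3, 5, 6}:
G(0) = 0
G(1) = mex{0} = 1
G(2) = mex{1} = 0
G(3) = mex{0,0} = 1
G(4) = mex{1,1} = 0
G(5) = mex{0,0,0} = 1
G(6) = mex{1,1,1,0} = 2
G(7) = mex{2,0,0,1} = 3
G(8) = mex{3,1,1,0} = 2
G(9) = mex{2,2,0,1} = 3
G(10) = mex{3,3,1,0} = 2
G(11) = mex{2,2,2,1} = 0
G(12) = mex{0,3,3,2} = 1
G(13) = mex{1,2,2,3} = 0
G(14) = mex{0,0,3,2} = 1
G(15) = mex{1,1,2,3} = 0
G(16) = mex{0,0,0,2} = 1
G_B(16) = 1.
Combined Grundy value = 1 ⊕ 1 = 0.
A winning move leaves total XOR = 0, i.e. changes one component's Grundy value g to g ⊕ X where X is the current total.
Heap A: target g' = 1⊕0 = 1, but every legal move changes the Grundy value (mex property), so 0 moves.
Heap B: target g' = 1⊕0 = 1, but every legal move changes the Grundy value (mex property), so 0 moves.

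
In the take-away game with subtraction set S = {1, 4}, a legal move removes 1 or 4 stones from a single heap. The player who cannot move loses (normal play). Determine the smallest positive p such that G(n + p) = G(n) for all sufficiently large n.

5

n :  0  1  2  3  4  5  6  7  8  9 10 11 12 13 14
G :  0  1  0  1  2  0  1  0  1  2  0  1  0  1  2
G(n+5) = G(n) holds for n = 0,…,3 (a full window of length max(S) = 4), so the sequence is purely periodic with period 5.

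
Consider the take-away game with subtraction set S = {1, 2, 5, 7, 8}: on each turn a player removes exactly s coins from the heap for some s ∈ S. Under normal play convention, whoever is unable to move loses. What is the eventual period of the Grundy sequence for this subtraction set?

G(0) = 0
G(1) = mex{0} = 1
G(2) = mex{1,0} = 2
G(3) = mex{2,1} = 0
G(4) = mex{0,2} = 1
G(5) = mex{1,0,0} = 2
G(6) = mex{2,1,1} = 0
G(7) = mex{0,2,2,0} = 1
G(8) = mex{1,0,0,1,0} = 2
G(9) = mex{2,1,1,2,1} = 0
G(10) = mex{0,2,2,0,2} = 1
G(11) = mex{1,0,0,1,0} = 2
G(12) = mex{2,1,1,2,1} = 0
G(13) = mex{0,2,2,0,2} = 1
G(14) = mex{1,0,0,1,0} = 2
G(n+3) = G(n) holds for n = 0,…,7 (a full window of length max(S) = 8), so the sequence is purely periodic with period 3.

3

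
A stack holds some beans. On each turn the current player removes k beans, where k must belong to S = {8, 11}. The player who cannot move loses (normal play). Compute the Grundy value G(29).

1

G(0) = 0
G(1) = mex{} = 0
G(2) = mex{} = 0
G(3) = mex{} = 0
G(4) = mex{} = 0
G(5) = mex{} = 0
G(6) = mex{} = 0
G(7) = mex{} = 0
G(8) = mex{0} = 1
G(9) = mex{0} = 1
G(10) = mex{0} = 1
G(11) = mex{0,0} = 1
G(12) = mex{0,0} = 1
G(13) = mex{0,0} = 1
G(14) = mex{0,0} = 1
G(15) = mex{0,0} = 1
G(16) = mex{1,0} = 2
G(17) = mex{1,0} = 2
G(18) = mex{1,0} = 2
G(19) = mex{1,1} = 0
G(20) = mex{1,1} = 0
G(21) = mex{1,1} = 0
G(22) = mex{1,1} = 0
G(23) = mex{1,1} = 0
G(24) = mex{2,1} = 0
G(25) = mex{2,1} = 0
G(26) = mex{2,1} = 0
G(27) = mex{0,2} = 1
G(28) = mex{0,2} = 1
G(29) = mex{0,2} = 1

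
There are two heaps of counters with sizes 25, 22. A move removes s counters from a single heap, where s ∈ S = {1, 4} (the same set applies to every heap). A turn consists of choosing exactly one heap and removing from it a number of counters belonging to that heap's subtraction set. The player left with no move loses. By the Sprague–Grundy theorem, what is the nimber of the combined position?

All heaps use S = {1, 4}:
G(0) = 0
G(1) = mex{0} = 1
G(2) = mex{1} = 0
G(3) = mex{0} = 1
G(4) = mex{1,0} = 2
G(5) = mex{2,1} = 0
G(6) = mex{0,0} = 1
G(7) = mex{1,1} = 0
G(8) = mex{0,2} = 1
G(9) = mex{1,0} = 2
G(10) = mex{2,1} = 0
G(11) = mex{0,0} = 1
G(12) = mex{1,1} = 0
G(13) = mex{0,2} = 1
G(14) = mex{1,0} = 2
G(15) = mex{2,1} = 0
G(16) = mex{0,0} = 1
G(17) = mex{1,1} = 0
G(18) = mex{0,2} = 1
G(19) = mex{1,0} = 2
G(20) = mex{2,1} = 0
G(21) = mex{0,0} = 1
G(22) = mex{1,1} = 0
G(23) = mex{0,2} = 1
G(24) = mex{1,0} = 2
G(25) = mex{2,1} = 0
Heap A: G(25) = 0.
Heap B: G(22) = 0.
Combined Grundy value = 0 ⊕ 0 = 0.

0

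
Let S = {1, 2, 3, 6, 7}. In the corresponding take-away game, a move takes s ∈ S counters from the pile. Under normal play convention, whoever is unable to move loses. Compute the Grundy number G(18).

2

n :  0  1  2  3  4  5  6  7  8  9 10 11 12 13 14 15 16 17 18
G :  0  1  2  3  0  1  2  3  0  1  2  3  0  1  2  3  0  1  2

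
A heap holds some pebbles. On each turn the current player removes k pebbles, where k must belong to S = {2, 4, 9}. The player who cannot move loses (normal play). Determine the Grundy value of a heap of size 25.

G(0) = 0
G(1) = mex{} = 0
G(2) = mex{0} = 1
G(3) = mex{0} = 1
G(4) = mex{1,0} = 2
G(5) = mex{1,0} = 2
G(6) = mex{2,1} = 0
G(7) = mex{2,1} = 0
G(8) = mex{0,2} = 1
G(9) = mex{0,2,0} = 1
G(10) = mex{1,0,0} = 2
G(11) = mex{1,0,1} = 2
G(12) = mex{2,1,1} = 0
G(13) = mex{2,1,2} = 0
G(14) = mex{0,2,2} = 1
G(15) = mex{0,2,0} = 1
G(16) = mex{1,0,0} = 2
G(17) = mex{1,0,1} = 2
G(18) = mex{2,1,1} = 0
G(19) = mex{2,1,2} = 0
G(20) = mex{0,2,2} = 1
G(21) = mex{0,2,0} = 1
G(22) = mex{1,0,0} = 2
G(23) = mex{1,0,1} = 2
G(24) = mex{2,1,1} = 0
G(25) = mex{2,1,2} = 0

0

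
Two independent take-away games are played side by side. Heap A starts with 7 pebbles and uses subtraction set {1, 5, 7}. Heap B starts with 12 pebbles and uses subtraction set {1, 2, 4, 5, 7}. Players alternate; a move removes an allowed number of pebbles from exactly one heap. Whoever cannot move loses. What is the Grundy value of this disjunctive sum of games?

Heap A, S = {1, 5, 7}:
G(0) = 0
G(1) = mex{0} = 1
G(2) = mex{1} = 0
G(3) = mex{0} = 1
G(4) = mex{1} = 0
G(5) = mex{0,0} = 1
G(6) = mex{1,1} = 0
G(7) = mex{0,0,0} = 1
G_A(7) = 1.
Heap B, S = {1, 2, 4, 5, 7}:
n :  0  1  2  3  4  5  6  7  8  9 10 11 12
G :  0  1  2  0  1  2  0  1  2  0  1  2  0
G_B(12) = 0.
Combined Grundy value = 1 ⊕ 0 = 1.

1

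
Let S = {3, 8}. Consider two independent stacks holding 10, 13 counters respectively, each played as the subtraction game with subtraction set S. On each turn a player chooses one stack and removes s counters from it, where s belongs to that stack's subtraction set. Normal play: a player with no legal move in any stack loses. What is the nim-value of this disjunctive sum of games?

All stacks use S = {3, 8}:
n :  0  1  2  3  4  5  6  7  8  9 10 11 12 13
G :  0  0  0  1  1  1  0  0  2  1  1  0  0  0
Stack A: G(10) = 1.
Stack B: G(13) = 0.
Combined Grundy value = 1 ⊕ 0 = 1.

1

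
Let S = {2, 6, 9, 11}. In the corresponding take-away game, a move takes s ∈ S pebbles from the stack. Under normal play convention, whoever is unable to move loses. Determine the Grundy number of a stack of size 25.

G(0) = 0
G(1) = mex{} = 0
G(2) = mex{0} = 1
G(3) = mex{0} = 1
G(4) = mex{1} = 0
G(5) = mex{1} = 0
G(6) = mex{0,0} = 1
G(7) = mex{0,0} = 1
G(8) = mex{1,1} = 0
G(9) = mex{1,1,0} = 2
G(10) = mex{0,0,0} = 1
G(11) = mex{2,0,1,0} = 3
G(12) = mex{1,1,1,0} = 2
G(13) = mex{3,1,0,1} = 2
G(14) = mex{2,0,0,1} = 3
G(15) = mex{2,2,1,0} = 3
G(16) = mex{3,1,1,0} = 2
G(17) = mex{3,3,0,1} = 2
G(18) = mex{2,2,2,1} = 0
G(19) = mex{2,2,1,0} = 3
G(20) = mex{0,3,3,2} = 1
G(21) = mex{3,3,2,1} = 0
G(22) = mex{1,2,2,3} = 0
G(23) = mex{0,2,3,2} = 1
G(24) = mex{0,0,3,2} = 1
G(25) = mex{1,3,2,3} = 0

0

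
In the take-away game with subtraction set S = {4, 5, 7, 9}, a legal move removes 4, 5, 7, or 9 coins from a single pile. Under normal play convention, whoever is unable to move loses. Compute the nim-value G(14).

0

n :  0  1  2  3  4  5  6  7  8  9 10 11 12 13 14
G :  0  0  0  0  1  1  1  1  2  2  2  2  3  0  0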